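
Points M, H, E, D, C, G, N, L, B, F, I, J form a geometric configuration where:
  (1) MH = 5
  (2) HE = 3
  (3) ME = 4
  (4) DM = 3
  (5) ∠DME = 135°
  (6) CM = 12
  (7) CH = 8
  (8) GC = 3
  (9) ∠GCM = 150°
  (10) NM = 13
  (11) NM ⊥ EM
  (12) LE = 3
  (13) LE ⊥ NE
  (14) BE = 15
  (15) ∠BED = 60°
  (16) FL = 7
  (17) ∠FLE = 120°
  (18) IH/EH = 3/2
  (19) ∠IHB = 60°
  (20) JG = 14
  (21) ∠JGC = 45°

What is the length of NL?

Step 1: By the law of cosines on triangle EMN: EN² = 4² + 13² − 2·4·13·cos(90°) = 185, so EN = √185.
Step 2: By the law of cosines on triangle NEL: NL² = √185² + 3² − 2·√185·3·cos(90°) = 194, so NL = √194.

Therefore, the length of NL = √194.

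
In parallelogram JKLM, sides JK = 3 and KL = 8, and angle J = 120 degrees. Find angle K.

In a parallelogram, consecutive angles are supplementary (sum to 180°).
angle K = 180 - angle J
angle K = 180 - 120
angle K = 60 degrees

60 degrees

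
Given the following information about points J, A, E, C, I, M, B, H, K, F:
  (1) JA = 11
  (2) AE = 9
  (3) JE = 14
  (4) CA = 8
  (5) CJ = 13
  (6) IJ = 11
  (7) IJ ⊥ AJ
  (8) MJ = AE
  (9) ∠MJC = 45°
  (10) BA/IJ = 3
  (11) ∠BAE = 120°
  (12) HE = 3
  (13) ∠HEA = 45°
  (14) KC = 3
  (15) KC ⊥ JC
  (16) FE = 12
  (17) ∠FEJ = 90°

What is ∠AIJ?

Step 1: By the law of cosines on triangle IJA: IA² = 11² + 11² − 2·11·11·cos(90°) = 242, so IA = 11·√2.
Step 2: By the inverse law of cosines on triangle AIJ: cos(∠AIJ) = ((11·√2)² + 11² − 11²) / (2·11·√2·11) = 242/342.24 = 0.7071, so ∠AIJ = 45°.

Therefore, the measure of angle ∠AIJ = 45°.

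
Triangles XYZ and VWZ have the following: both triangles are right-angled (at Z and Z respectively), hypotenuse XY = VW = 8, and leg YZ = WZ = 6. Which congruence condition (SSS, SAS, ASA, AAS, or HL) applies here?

The given information matches HL: The hypotenuse and one leg of two right triangles are equal (Hypotenuse-Leg).

HL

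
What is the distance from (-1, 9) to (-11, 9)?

d = sqrt((-11 - -1)^2 + (9 - 9)^2)
d = sqrt(-10^2 + 0^2)
d = sqrt(100 + 0)
d = sqrt(100) = 10

10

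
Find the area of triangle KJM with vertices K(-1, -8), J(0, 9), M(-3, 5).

The Shoelace formula computes the area from vertex coordinates by summing cross products.
For vertices (-1,-8), (0,9), (-3,5):
Signed sum = -1*9 - 0*-8 + 0*5 - -3*9 + -3*-8 - -1*5
= -9 + 27 + 29 = 47
Area = (1/2)|47| = 47/2.

47/2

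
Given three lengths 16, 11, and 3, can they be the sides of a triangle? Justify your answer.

Check the triangle inequality: 11 + 3 = 14 ≤ 16.
Since the sum of two sides does not exceed the third, no triangle can be formed.

No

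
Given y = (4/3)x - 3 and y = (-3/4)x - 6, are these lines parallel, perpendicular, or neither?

Slope of line 1: m1 = 4/3
Slope of line 2: m2 = -3/4
m1 * m2 = (4/3) * (-3/4) = -1 = -1, so the lines are perpendicular.

Perpendicular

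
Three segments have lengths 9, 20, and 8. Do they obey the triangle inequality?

Check the triangle inequality: 9 + 8 = 17 ≤ 20.
Since the sum of two sides does not exceed the third, no triangle can be formed.

No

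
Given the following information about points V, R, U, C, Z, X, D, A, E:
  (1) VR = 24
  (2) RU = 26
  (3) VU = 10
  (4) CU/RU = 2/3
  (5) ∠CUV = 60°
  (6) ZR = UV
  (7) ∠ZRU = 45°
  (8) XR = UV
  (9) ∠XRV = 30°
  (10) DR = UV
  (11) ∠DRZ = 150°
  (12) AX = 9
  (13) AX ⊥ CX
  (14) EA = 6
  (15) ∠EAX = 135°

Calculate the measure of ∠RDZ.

From the given relations: DR = UV = 10; ZR = UV = 10.
Step 1: By the law of cosines on triangle DRZ: DZ² = 10² + 10² − 2·10·10·cos(150°) = 373.21, so DZ ≈ 19.32.
Step 2: By the inverse law of cosines on triangle RDZ: cos(∠RDZ) = (10² + 19.32² − 10²) / (2·10·19.32) = 373.21/386.37 = 0.9659, so ∠RDZ = 15°.

Therefore, the measure of angle ∠RDZ = 15°.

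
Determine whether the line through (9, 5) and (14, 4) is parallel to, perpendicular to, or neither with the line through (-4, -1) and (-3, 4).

Slope of line 1: m1 = (4 - 5)/(14 - 9) = -1/5 = -1/5
Slope of line 2: m2 = (4 - -1)/(-3 - -4) = 5/1 = 5
m1 * m2 = -1, so perpendicular.

Perpendicular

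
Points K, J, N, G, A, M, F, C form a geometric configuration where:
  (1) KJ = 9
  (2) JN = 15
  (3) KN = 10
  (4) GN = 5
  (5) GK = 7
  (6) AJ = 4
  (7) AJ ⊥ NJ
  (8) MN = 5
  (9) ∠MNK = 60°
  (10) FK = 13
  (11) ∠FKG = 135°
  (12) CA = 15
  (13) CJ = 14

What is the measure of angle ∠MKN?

Step 1: By the law of cosines on triangle KNM: KM² = 10² + 5² − 2·10·5·cos(60°) = 75, so KM = 5·√3.
Step 2: By the inverse law of cosines on triangle MKN: cos(∠MKN) = ((5·√3)² + 10² − 5²) / (2·5·√3·10) = 150/173.21 = 0.866, so ∠MKN = 30°.

Therefore, the measure of angle ∠MKN = 30°.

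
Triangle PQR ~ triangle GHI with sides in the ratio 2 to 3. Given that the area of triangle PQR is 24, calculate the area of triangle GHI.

Area ratio = (2/3)^2 = 4/9. Area of GHI = 24 * 9/4 = 54.

54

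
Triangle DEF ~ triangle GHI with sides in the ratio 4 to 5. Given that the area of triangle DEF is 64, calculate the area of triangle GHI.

The ratio of areas of similar triangles = (side ratio)^2.
Side ratio = 4:5, so area ratio = 16:25.
Area of GHI / Area of DEF = 25/16
Area of GHI = 64 * 25/16 = 100

100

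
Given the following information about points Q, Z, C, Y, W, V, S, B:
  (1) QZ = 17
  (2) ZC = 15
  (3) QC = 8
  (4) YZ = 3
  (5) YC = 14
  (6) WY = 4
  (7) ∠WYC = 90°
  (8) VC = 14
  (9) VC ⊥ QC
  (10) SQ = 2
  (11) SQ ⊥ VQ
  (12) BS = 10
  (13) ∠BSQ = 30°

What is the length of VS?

Step 1: By the law of cosines on triangle VCQ: VQ² = 14² + 8² − 2·14·8·cos(90°) = 260, so VQ = 2·√65.
Step 2: By the law of cosines on triangle VQS: VS² = (2·√65)² + 2² − 2·2·√65·2·cos(90°) = 264, so VS = 2·√66.

Therefore, the length of VS = 2·√66.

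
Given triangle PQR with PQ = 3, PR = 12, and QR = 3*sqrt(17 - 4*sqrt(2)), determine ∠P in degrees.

By the inverse law of cosines: cos(P) = (PQ² + PR² - QR²) / (2 × PQ × PR)
cos(P) = (3² + 12² - (3*sqrt(17 - 4*sqrt(2)))²) / (2 × 3 × 12)
cos(P) = (9 + 144 - (153 - 36*sqrt(2))) / 72
cos(P) = sqrt(2)/2
P = arccos(sqrt(2)/2) = 45°

45°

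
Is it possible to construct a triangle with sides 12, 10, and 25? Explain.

No.
The triangle inequality is violated: 12 + 10 = 22 ≤ 25.
These lengths cannot form a triangle.

No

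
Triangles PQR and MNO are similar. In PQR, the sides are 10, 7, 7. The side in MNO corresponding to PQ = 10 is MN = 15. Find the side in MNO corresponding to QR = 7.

Since the triangles are similar, the ratio of corresponding sides is constant.
Scale factor k = MN / PQ = 15 / 10 = 3/2
NO = k * QR = 3/2 * 7 = 21/2

21/2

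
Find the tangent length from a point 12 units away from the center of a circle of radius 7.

The tangent, radius, and line from the external point to the center form a right triangle.
The right angle is where the tangent meets the radius.
By the Pythagorean theorem: tangent² + 7² = 12²
tangent² = 144 - 49 = 95
tangent = sqrt(95)

sqrt(95)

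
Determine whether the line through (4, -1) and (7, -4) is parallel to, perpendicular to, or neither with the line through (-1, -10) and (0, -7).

Slope of line 1: m1 = (-4 - -1)/(7 - 4) = -3/3 = -1
Slope of line 2: m2 = (-7 - -10)/(0 - -1) = 3/1 = 3
m1 != m2 and m1*m2 = -3 != -1. Neither.

Neither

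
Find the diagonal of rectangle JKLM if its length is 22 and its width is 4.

d = sqrt(22^2 + 4^2) = sqrt(500) = 10*sqrt(5)

10*sqrt(5)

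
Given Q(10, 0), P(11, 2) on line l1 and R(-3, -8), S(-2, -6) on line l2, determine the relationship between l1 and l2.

Slope of line 1: m1 = (2 - 0)/(11 - 10) = 2/1 = 2
Slope of line 2: m2 = (-6 - -8)/(-2 - -3) = 2/1 = 2
Since m1 = m2 = 2, the lines are parallel.

Parallel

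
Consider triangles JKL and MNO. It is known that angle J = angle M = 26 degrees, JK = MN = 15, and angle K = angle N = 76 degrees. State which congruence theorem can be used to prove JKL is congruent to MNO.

The given information matches ASA: Two pairs of corresponding angles and the included side are equal (Angle-Side-Angle).

ASA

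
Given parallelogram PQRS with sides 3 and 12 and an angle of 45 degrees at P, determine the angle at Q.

Opposite sides of a parallelogram are parallel, so consecutive angles form co-interior angles on a transversal.
Co-interior angles sum to 180°, giving angle Q = 180 - 45 = 135 degrees.

135 degrees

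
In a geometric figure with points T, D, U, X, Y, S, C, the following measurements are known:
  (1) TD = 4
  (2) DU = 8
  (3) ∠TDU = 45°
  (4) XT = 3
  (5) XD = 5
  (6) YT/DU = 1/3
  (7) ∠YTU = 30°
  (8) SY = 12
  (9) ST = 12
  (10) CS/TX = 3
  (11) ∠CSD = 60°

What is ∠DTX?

Step 1: By the inverse law of cosines on triangle DTX: cos(∠DTX) = (4² + 3² − 5²) / (2·4·3) = 0/24 = 0, so ∠DTX = 90°.

Therefore, the measure of angle ∠DTX = 90°.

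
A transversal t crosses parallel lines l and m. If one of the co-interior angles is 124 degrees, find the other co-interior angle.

Co-interior angles sum to 180: 180 - 124 = 56 degrees.

56 degrees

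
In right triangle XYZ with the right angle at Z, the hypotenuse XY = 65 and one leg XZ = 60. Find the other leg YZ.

Rearranging the Pythagorean theorem to solve for the unknown leg:
leg^2 = hypotenuse^2 - known_leg^2 = 4225 - 3600 = 625
leg = sqrt(625) = 25.

25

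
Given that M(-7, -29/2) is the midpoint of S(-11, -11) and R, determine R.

Using the midpoint formula: M = ((x1 + x2)/2, (y1 + y2)/2)
We know M = (-7, -29/2) and S = (-11, -11)
For x: -7 = (-11 + x2)/2, so x2 = 2*-7 - -11 = -3
For y: -29/2 = (-11 + y2)/2, so y2 = 2*-29/2 - -11 = -18
R = (-3, -18)

(-3, -18)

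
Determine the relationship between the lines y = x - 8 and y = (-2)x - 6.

Slope of line 1: m1 = 1
Slope of line 2: m2 = -2
m1 != m2 and m1*m2 = -2 != -1. Neither.

Neither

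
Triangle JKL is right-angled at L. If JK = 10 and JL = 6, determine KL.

Rearranging the Pythagorean theorem to solve for the unknown leg:
leg^2 = hypotenuse^2 - known_leg^2 = 100 - 36 = 64
leg = sqrt(64) = 8.

8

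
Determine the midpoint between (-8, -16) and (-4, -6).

M = ((x₁ + x₂)/2, (y₁ + y₂)/2)
= ((-8 + -4)/2, (-16 + -6)/2)
= (-12/2, -22/2) = (-6, -11)

(-6, -11)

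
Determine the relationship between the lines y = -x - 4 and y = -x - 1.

Slope of line 1: m1 = -1
Slope of line 2: m2 = -1
Two lines are parallel if and only if they have equal slopes (or both are vertical).
Here m1 = m2 = -1, confirming the lines are parallel.

Parallel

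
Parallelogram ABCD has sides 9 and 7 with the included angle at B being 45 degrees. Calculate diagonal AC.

The diagonal of a parallelogram can be found by treating two adjacent sides and the diagonal as a triangle.
Applying the law of cosines with sides 9, 7 and included angle 45°:
d^2 = 81 + 49 - 126*cos(45°) = 130 - 63*sqrt(2)
d = sqrt(130 - 63*sqrt(2))

sqrt(130 - 63*sqrt(2))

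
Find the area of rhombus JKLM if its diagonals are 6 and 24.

Area of a rhombus = (d1 * d2) / 2
Area = (6 * 24) / 2
Area = 144 / 2
Area = 72

72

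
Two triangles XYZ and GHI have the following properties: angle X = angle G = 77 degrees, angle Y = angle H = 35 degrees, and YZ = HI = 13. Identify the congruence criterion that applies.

Consider the given information: angle X = angle G = 77 degrees, angle Y = angle H = 35 degrees, and YZ = HI = 13
This is not SSS or HL: SSS requires all three pairs of sides, but we don't have that. HL only applies to right triangles with matching hypotenuse and leg.
The correct criterion is AAS. Two pairs of corresponding angles and a non-included side are equal (Angle-Angle-Side).

AAS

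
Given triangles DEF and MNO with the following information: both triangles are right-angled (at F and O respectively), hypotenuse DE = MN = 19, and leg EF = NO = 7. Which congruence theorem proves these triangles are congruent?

Consider the given information: both triangles are right-angled (at F and O respectively), hypotenuse DE = MN = 19, and leg EF = NO = 7
This is not SAS or AAS: SAS requires two sides and the included angle between them. AAS requires two angles and a non-included side.
The correct criterion is HL. The hypotenuse and one leg of two right triangles are equal (Hypotenuse-Leg).

HL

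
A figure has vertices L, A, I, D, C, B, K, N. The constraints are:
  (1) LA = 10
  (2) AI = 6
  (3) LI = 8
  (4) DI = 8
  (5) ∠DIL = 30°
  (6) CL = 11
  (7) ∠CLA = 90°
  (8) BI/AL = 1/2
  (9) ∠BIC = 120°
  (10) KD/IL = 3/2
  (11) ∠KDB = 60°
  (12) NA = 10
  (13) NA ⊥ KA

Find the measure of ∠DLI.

Step 1: By the law of cosines on triangle LID: LD² = 8² + 8² − 2·8·8·cos(30°) = 17.15, so LD ≈ 4.14.
Step 2: By the inverse law of cosines on triangle DLI: cos(∠DLI) = (4.14² + 8² − 8²) / (2·4.14·8) = 17.15/66.26 = 0.2588, so ∠DLI = 75°.

Therefore, the measure of angle ∠DLI = 75°.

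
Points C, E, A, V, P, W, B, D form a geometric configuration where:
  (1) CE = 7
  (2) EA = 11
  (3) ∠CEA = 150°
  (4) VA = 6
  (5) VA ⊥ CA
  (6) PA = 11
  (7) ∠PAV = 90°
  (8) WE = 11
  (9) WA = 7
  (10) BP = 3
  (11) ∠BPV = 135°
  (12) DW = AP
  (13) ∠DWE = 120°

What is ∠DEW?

From the given relations: DW = AP = 11.
Step 1: By the law of cosines on triangle EWD: ED² = 11² + 11² − 2·11·11·cos(120°) = 363, so ED = 11·√3.
Step 2: By the inverse law of cosines on triangle DEW: cos(∠DEW) = ((11·√3)² + 11² − 11²) / (2·11·√3·11) = 363/419.16 = 0.866, so ∠DEW = 30°.

Therefore, the measure of angle ∠DEW = 30°.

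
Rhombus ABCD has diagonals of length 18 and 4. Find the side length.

Half-diagonals are 9 and 2. side = sqrt(9^2 + 2^2) = sqrt(85)

sqrt(85)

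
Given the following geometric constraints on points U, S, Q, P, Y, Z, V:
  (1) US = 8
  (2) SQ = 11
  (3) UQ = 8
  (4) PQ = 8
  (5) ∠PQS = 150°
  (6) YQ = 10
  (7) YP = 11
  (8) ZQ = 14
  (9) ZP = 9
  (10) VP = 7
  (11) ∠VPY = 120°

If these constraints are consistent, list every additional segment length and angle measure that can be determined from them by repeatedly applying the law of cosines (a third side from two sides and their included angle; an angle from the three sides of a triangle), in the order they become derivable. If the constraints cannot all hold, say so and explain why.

The constraints are consistent. Derivable facts, in order:
After 1 step:
- SP ≈ 18.37
- YV ≈ 15.72
- ∠PQY = 74.41°
- ∠PQZ = 36.96°
- ∠PYQ = 44.47°
- ∠PZQ = 32.3°
- ∠QPY = 61.12°
- ∠QPZ = 110.74°
- ∠QSU = 46.57°
- ∠QUS = 86.87°
- ∠SQU = 46.57°
After 2 steps:
- ∠PSQ = 12.58°
- ∠PVY = 37.31°
- ∠PYV = 22.69°
- ∠QPS = 17.42°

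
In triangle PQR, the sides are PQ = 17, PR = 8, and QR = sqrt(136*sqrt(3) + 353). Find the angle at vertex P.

cos(P) = (17² + 8² - (sqrt(136*sqrt(3) + 353))²) / (2 × 17 × 8) = -sqrt(3)/2, so P = arccos(-sqrt(3)/2) = 150°.

150°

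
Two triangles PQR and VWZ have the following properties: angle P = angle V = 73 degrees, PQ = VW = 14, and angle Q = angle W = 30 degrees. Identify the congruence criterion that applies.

Consider the given information: angle P = angle V = 73 degrees, PQ = VW = 14, and angle Q = angle W = 30 degrees
This is not SSS or SAS: SSS requires all three pairs of sides, but we don't have that. SAS requires two sides and the included angle between them.
The correct criterion is ASA. Two pairs of corresponding angles and the included side are equal (Angle-Side-Angle).

ASA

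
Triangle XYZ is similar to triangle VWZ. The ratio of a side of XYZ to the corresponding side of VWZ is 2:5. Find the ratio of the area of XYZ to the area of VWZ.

The ratio of areas of similar triangles equals the square of the side ratio.
Side ratio = 2:5
Area ratio = (2/5)^2 = 4/25 = 4:25

4:25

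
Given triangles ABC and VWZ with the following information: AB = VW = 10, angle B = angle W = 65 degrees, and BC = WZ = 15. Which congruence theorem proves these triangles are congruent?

The given information matches SAS: Two pairs of corresponding sides and the included angle are equal (Side-Angle-Side).

SAS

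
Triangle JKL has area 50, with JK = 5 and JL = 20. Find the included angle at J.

Area = (1/2) * a * b * sin(C)
sin(C) = 2 * Area / (a * b)
sin(C) = 2 * 50 / (5 * 20)
sin(C) = 1
C = arcsin(1) = 90°

90°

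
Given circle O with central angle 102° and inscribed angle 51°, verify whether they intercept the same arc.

By the inscribed angle theorem, if both angles subtend the same arc, the inscribed angle must be half the central angle.
Half of 102° = 51°, which equals the given inscribed angle of 51°.
Therefore, yes, they correspond to the same arc.

Yes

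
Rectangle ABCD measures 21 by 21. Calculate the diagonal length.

A rectangle's diagonal splits it into two right triangles, with the diagonal as the hypotenuse.
By the Pythagorean theorem, d^2 = 21^2 + 21^2 = 882.
Therefore d = sqrt(882) = 21*sqrt(2).

21*sqrt(2)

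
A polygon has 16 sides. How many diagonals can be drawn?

Total line segments between 16 vertices = C(16,2) = 120.
Subtract the 16 sides: 120 - 16 = 104 diagonals.

104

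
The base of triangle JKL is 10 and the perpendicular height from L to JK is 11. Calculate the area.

A triangle's area is half the area of a rectangle with the same base and height.
Area = (1/2) * 10 * 11 = 55.

55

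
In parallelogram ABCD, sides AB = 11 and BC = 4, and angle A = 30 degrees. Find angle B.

In a parallelogram, consecutive angles are supplementary (sum to 180°).
angle B = 180 - angle A
angle B = 180 - 30
angle B = 150 degrees

150 degrees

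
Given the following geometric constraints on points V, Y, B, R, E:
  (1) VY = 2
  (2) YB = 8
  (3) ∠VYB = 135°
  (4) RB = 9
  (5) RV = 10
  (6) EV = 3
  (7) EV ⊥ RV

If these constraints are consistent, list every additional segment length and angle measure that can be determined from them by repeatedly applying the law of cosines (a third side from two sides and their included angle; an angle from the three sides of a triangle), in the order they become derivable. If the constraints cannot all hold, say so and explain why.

The constraints are consistent. Derivable facts, in order:
After 1 step:
- RE = √109
- VB ≈ 9.52
After 2 steps:
- ∠BRV = 59.86°
- ∠BVR = 54.85°
- ∠BVY = 36.46°
- ∠ERV = 16.7°
- ∠RBV = 65.29°
- ∠REV = 73.3°
- ∠VBY = 8.54°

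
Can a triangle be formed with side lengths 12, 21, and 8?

Check the triangle inequality: 12 + 8 = 20 ≤ 21.
Since the sum of two sides does not exceed the third, no triangle can be formed.

No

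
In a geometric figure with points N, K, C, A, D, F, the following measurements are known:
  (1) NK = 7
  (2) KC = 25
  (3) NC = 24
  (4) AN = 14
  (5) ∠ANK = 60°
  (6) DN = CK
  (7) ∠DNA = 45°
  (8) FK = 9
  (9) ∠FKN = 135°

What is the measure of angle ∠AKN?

Step 1: By the law of cosines on triangle KNA: KA² = 7² + 14² − 2·7·14·cos(60°) = 147, so KA = 7·√3.
Step 2: By the inverse law of cosines on triangle AKN: cos(∠AKN) = ((7·√3)² + 7² − 14²) / (2·7·√3·7) = 0/169.74 = 0, so ∠AKN = 90°.

Therefore, the measure of angle ∠AKN = 90°.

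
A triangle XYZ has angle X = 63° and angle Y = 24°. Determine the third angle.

angle Z = 180 - 63 - 24 = 93 degrees.

93 degrees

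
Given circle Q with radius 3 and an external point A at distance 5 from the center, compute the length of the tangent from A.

The tangent, radius, and line from the external point to the center form a right triangle.
The right angle is where the tangent meets the radius.
By the Pythagorean theorem: tangent² + 3² = 5²
tangent² = 25 - 9 = 16
tangent = 4

4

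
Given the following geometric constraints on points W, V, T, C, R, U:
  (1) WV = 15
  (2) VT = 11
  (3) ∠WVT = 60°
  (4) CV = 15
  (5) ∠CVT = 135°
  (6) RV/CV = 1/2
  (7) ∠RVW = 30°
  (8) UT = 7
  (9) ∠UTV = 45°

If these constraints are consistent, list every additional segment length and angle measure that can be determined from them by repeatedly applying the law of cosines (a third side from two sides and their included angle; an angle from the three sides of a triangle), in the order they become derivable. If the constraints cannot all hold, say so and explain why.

The constraints are consistent. Derivable facts, in order:
After 1 step:
- TC ≈ 24.07
- VU ≈ 7.82
- WR ≈ 9.29
- WT = √181
After 2 steps:
- ∠CTV = 26.15°
- ∠RWV = 23.79°
- ∠TCV = 18.85°
- ∠TUV = 95.71°
- ∠TVU = 39.29°
- ∠TWV = 45.08°
- ∠VRW = 126.21°
- ∠VTW = 74.92°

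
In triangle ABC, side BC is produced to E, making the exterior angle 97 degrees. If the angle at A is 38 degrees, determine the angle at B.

By the exterior angle theorem: exterior angle = sum of remote interior angles.
97 = 38 + angle B
angle B = 97 - 38 = 59 degrees

59 degrees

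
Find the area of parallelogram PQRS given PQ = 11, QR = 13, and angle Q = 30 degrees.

Area = a * b * sin(theta)
Area = 11 * 13 * sin(30 degrees)
Area = 143 * 1/2
Area = 143/2

143/2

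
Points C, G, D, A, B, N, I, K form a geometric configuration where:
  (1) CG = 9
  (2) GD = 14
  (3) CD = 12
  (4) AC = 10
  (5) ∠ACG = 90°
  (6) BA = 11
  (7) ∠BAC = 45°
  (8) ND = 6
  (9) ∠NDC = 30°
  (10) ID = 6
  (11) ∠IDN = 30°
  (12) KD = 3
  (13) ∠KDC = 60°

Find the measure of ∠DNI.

Step 1: By the law of cosines on triangle NDI: NI² = 6² + 6² − 2·6·6·cos(30°) = 9.65, so NI ≈ 3.11.
Step 2: By the inverse law of cosines on triangle DNI: cos(∠DNI) = (6² + 3.11² − 6²) / (2·6·3.11) = 9.65/37.27 = 0.2588, so ∠DNI = 75°.

Therefore, the measure of angle ∠DNI = 75°.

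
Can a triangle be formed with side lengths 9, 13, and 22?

The longest side is 22. The other two sides sum to 9 + 13 = 22.
Since 22 ≤ 22, the two shorter sides cannot reach around to close the triangle.

No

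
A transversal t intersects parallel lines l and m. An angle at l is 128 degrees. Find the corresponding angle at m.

Corresponding angles are equal: 128 degrees.

128 degrees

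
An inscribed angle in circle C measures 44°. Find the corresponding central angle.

The inscribed angle theorem states that a central angle is always twice any inscribed angle that subtends the same arc.
Since the inscribed angle is 44°, the central angle = 2 × 44° = 88°.

88°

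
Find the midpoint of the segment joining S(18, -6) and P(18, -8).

The midpoint is the point halfway along the segment.
Move half the horizontal distance: 18 + (18 - 18)/2 = 18 + 0/2 = 18
Move half the vertical distance: -6 + (-8 - -6)/2 = -6 + -2/2 = -7
Midpoint = (18, -7)

(18, -7)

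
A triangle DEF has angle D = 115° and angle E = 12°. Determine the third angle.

angle F = 180 - 115 - 12 = 53 degrees.

53 degrees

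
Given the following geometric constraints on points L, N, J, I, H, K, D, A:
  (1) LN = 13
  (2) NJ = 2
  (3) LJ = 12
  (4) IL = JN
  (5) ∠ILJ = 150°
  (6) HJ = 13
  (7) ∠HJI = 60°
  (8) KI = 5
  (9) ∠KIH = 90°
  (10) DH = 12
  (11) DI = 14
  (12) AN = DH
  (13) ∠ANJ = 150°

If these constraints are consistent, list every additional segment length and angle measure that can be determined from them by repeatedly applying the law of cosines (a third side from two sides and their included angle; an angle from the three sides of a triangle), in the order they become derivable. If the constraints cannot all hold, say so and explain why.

The constraints are consistent. Derivable facts, in order:
After 1 step:
- JA ≈ 13.77
- JI ≈ 13.77
- ∠JLN = 7.95°
- ∠JNL = 56.1°
- ∠LJN = 115.94°
After 2 steps:
- IH ≈ 13.4
- ∠AJN = 25.83°
- ∠IJL = 4.17°
- ∠JAN = 4.17°
- ∠JIL = 25.83°
After 3 steps:
- HK ≈ 14.3
- ∠DHI = 66.63°
- ∠DIH = 51.89°
- ∠HDI = 61.48°
- ∠HIJ = 57.15°
- ∠IHJ = 62.85°
After 4 steps:
- ∠HKI = 69.54°
- ∠IHK = 20.46°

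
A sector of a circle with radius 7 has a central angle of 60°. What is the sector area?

Sector area = π(7²)(1/6) = 49*pi/6

49*pi/6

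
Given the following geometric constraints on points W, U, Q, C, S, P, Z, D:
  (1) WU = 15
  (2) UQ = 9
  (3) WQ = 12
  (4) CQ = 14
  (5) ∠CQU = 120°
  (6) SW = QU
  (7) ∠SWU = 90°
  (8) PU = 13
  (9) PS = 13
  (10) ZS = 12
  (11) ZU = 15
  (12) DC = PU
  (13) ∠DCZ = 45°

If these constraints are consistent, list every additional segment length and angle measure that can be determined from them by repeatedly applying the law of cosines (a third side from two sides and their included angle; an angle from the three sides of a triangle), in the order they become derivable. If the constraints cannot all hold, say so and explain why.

The constraints are consistent. Derivable facts, in order:
After 1 step:
- UC ≈ 20.07
- US = 3·√34
- ∠QUW = 53.13°
- ∠QWU = 36.87°
- ∠UQW = 90°
After 2 steps:
- ∠CUQ = 37.15°
- ∠PSU = 47.72°
- ∠PUS = 47.72°
- ∠QCU = 22.85°
- ∠SPU = 84.57°
- ∠SUW = 30.96°
- ∠SUZ = 42.49°
- ∠SZU = 79.92°
- ∠USW = 59.04°
- ∠USZ = 57.59°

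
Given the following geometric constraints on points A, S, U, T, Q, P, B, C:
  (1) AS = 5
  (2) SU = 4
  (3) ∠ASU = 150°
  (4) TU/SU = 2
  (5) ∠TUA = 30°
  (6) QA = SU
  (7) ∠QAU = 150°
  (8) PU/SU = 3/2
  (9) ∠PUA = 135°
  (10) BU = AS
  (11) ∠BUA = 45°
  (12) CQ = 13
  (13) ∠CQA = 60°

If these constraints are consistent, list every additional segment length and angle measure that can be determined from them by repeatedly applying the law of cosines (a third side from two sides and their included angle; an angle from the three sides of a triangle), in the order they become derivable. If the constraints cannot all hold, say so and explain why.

The constraints are consistent. Derivable facts, in order:
After 1 step:
- AC = √133
- AU ≈ 8.7
After 2 steps:
- AB ≈ 6.26
- AP ≈ 13.62
- AT ≈ 4.37
- UQ ≈ 12.32
- ∠ACQ = 17.48°
- ∠AUS = 16.71°
- ∠CAQ = 102.52°
- ∠SAU = 13.29°
After 3 steps:
- ∠ABU = 100.59°
- ∠APU = 26.85°
- ∠AQU = 20.66°
- ∠ATU = 83.86°
- ∠AUQ = 9.34°
- ∠BAU = 34.41°
- ∠PAU = 18.15°
- ∠TAU = 66.14°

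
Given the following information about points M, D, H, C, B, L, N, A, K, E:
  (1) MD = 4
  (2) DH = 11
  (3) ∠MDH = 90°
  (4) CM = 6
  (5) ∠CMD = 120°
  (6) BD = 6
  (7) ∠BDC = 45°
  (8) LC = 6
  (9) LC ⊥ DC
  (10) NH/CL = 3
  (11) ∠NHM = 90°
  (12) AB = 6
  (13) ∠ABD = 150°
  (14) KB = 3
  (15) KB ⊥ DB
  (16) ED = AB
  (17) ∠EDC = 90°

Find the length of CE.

From the given relations: ED = AB = 6.
Step 1: By the law of cosines on triangle CMD: CD² = 6² + 4² − 2·6·4·cos(120°) = 76, so CD = 2·√19.
Step 2: By the law of cosines on triangle CDE: CE² = (2·√19)² + 6² − 2·2·√19·6·cos(90°) = 112, so CE = 4·√7.

Therefore, the length of CE = 4·√7.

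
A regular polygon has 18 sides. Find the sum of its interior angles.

The sum of interior angles of an n-sided polygon is (n - 2) * 180.
For n = 18: (18 - 2) * 180 = 16 * 180 = 2880 degrees.

2880 degrees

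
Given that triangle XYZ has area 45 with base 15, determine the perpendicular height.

height = 2 * 45 / 15 = 6

6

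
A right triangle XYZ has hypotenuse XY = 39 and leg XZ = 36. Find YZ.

YZ = sqrt(39^2 - 36^2) = sqrt(225) = 15

15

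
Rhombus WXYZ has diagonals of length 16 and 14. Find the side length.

In a rhombus, the diagonals bisect each other perpendicularly, creating four congruent right triangles.
Each triangle has legs 8 (half of 16) and 7 (half of 14).
The hypotenuse of each right triangle is a side of the rhombus:
side = sqrt(8^2 + 7^2) = sqrt(113)

sqrt(113)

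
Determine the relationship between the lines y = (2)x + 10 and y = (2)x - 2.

Slope of line 1: m1 = 2
Slope of line 2: m2 = 2
Since m1 = m2 = 2, the lines are parallel.

Parallel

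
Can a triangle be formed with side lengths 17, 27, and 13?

Check all three triangle inequalities:
17 + 27 = 44 > 13 ✓
17 + 13 = 30 > 27 ✓
27 + 13 = 40 > 17 ✓
All conditions hold, so these sides form a valid triangle.

Yes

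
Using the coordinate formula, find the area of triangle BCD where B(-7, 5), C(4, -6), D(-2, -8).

The Shoelace formula computes the area from vertex coordinates by summing cross products.
For vertices (-7,5), (4,-6), (-2,-8):
Signed sum = -7*-6 - 4*5 + 4*-8 - -2*-6 + -2*5 - -7*-8
= 22 + -44 + -66 = -88
Area = (1/2)|-88| = 44.

44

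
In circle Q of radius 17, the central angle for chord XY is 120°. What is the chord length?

Chord = 2(17) sin(60°) = 17*sqrt(3)

17*sqrt(3)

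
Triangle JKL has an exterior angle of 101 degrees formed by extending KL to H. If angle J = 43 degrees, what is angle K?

The exterior angle theorem states that an exterior angle equals the sum of the two non-adjacent interior angles.
So 101 = 43 + angle K, which gives angle K = 101 - 43 = 58 degrees.

58 degrees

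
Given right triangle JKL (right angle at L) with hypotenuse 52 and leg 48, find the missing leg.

KL = sqrt(52^2 - 48^2) = sqrt(400) = 20

20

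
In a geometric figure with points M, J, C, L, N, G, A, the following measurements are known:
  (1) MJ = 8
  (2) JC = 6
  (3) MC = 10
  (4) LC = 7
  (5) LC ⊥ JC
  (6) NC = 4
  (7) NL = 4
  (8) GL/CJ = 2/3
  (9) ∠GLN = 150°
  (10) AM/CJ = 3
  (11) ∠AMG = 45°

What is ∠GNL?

From the given relations: GL = 2/3·CJ = 2/3·6 = 4.
Step 1: By the law of cosines on triangle NLG: NG² = 4² + 4² − 2·4·4·cos(150°) = 59.71, so NG ≈ 7.73.
Step 2: By the inverse law of cosines on triangle GNL: cos(∠GNL) = (7.73² + 4² − 4²) / (2·7.73·4) = 59.71/61.82 = 0.9659, so ∠GNL = 15°.

Therefore, the measure of angle ∠GNL = 15°.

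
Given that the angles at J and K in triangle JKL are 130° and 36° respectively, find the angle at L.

The interior angles sum to 180°: angle L = 180 - 130 - 36 = 14°.
The triangle is obtuse (angles 130°, 36°, 14°).

14 degrees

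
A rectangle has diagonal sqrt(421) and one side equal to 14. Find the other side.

The diagonal of a rectangle forms a right triangle with the two sides.
Rearranging the Pythagorean theorem: missing side = sqrt(d^2 - known^2).
= sqrt(421 - 196) = sqrt(225) = 15.

15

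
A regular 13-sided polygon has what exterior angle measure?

Each exterior angle of a regular n-gon is 360 / n.
For n = 13: 360 / 13 = 360/13 degrees.

360/13 degrees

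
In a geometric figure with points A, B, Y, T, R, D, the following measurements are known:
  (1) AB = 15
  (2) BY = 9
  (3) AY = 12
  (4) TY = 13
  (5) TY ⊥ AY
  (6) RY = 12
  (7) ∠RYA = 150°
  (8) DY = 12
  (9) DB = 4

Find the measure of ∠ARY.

Step 1: By the law of cosines on triangle RYA: RA² = 12² + 12² − 2·12·12·cos(150°) = 537.42, so RA ≈ 23.18.
Step 2: By the inverse law of cosines on triangle ARY: cos(∠ARY) = (23.18² + 12² − 12²) / (2·23.18·12) = 537.42/556.37 = 0.9659, so ∠ARY = 15°.

Therefore, the measure of angle ∠ARY = 15°.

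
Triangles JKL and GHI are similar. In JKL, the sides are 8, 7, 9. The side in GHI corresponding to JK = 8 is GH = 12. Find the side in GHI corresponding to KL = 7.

Since the triangles are similar, the ratio of corresponding sides is constant.
Scale factor k = GH / JK = 12 / 8 = 3/2
HI = k * KL = 3/2 * 7 = 21/2

21/2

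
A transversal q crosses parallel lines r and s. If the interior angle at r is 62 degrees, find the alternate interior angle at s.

Alternate interior angles are equal: 62 degrees.

62 degrees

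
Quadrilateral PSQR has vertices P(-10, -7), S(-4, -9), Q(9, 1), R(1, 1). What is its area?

The Shoelace formula works by pairing each vertex with the next (cycling back to the first).
For each pair, compute x_i*y_(i+1) - x_(i+1)*y_i:
  (-10*-9 - -4*-7) = 62
  (-4*1 - 9*-9) = 77
  (9*1 - 1*1) = 8
  (1*-7 - -10*1) = 3
Taking half the absolute value of the total: Area = (1/2)(150) = 75.

75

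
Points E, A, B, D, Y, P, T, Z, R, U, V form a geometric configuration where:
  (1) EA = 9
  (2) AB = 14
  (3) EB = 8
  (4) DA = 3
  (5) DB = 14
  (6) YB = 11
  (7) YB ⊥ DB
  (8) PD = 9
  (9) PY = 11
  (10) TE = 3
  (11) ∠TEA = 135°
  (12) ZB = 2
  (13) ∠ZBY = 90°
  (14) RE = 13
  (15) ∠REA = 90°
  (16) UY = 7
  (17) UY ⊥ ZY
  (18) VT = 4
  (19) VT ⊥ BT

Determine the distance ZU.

Step 1: By the law of cosines on triangle ZBY: ZY² = 2² + 11² − 2·2·11·cos(90°) = 125, so ZY = 5·√5.
Step 2: By the law of cosines on triangle ZYU: ZU² = (5·√5)² + 7² − 2·5·√5·7·cos(90°) = 174, so ZU = √174.

Therefore, the length of ZU = √174.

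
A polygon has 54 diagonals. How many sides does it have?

Using d = n(n - 3)/2, we solve 54 = n(n - 3)/2.
So n(n - 3) = 108.
Testing n = 12: 12 * 9 = 108 = 108. Correct.
The polygon has 12 sides.

12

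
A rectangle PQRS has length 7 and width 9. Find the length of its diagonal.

d = sqrt(7^2 + 9^2) = sqrt(130)

sqrt(130)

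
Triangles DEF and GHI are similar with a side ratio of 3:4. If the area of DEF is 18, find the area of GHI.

Area ratio = (3/4)^2 = 9/16. Area of GHI = 18 * 16/9 = 32.

32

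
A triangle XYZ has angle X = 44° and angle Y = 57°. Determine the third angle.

By the triangle angle sum property, the three interior angles of any triangle add up to 180°.
We know angle X = 44° and angle Y = 57°, so their sum is 101°.
Therefore angle Z = 180° - 101° = 79°.

79 degrees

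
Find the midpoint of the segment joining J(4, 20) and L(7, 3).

The midpoint is the average of the coordinates:
x: (4 + 7)/2 = 11/2
y: (20 + 3)/2 = 23/2
Midpoint = (11/2, 23/2)

(11/2, 23/2)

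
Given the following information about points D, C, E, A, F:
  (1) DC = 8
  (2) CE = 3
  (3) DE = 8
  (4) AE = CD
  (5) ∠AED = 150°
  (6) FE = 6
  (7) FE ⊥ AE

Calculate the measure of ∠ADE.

From the given relations: AE = CD = 8.
Step 1: By the law of cosines on triangle DEA: DA² = 8² + 8² − 2·8·8·cos(150°) = 238.85, so DA ≈ 15.45.
Step 2: By the inverse law of cosines on triangle ADE: cos(∠ADE) = (15.45² + 8² − 8²) / (2·15.45·8) = 238.85/247.28 = 0.9659, so ∠ADE = 15°.

Therefore, the measure of angle ∠ADE = 15°.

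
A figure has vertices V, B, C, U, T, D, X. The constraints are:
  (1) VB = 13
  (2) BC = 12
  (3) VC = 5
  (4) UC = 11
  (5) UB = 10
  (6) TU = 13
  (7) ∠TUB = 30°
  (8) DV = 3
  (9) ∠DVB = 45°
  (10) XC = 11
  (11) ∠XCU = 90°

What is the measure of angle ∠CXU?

Step 1: By the law of cosines on triangle XCU: XU² = 11² + 11² − 2·11·11·cos(90°) = 242, so XU = 11·√2.
Step 2: By the inverse law of cosines on triangle CXU: cos(∠CXU) = (11² + (11·√2)² − 11²) / (2·11·11·√2) = 242/342.24 = 0.7071, so ∠CXU = 45°.

Therefore, the measure of angle ∠CXU = 45°.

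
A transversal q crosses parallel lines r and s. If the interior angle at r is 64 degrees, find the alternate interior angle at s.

Alternate interior angles lie on opposite sides of the transversal, between the parallel lines.
By the alternate interior angle theorem, they are equal: 64 degrees.

64 degrees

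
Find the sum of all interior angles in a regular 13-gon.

The sum of interior angles of an n-sided polygon is (n - 2) * 180.
For n = 13: (13 - 2) * 180 = 11 * 180 = 1980 degrees.

1980 degrees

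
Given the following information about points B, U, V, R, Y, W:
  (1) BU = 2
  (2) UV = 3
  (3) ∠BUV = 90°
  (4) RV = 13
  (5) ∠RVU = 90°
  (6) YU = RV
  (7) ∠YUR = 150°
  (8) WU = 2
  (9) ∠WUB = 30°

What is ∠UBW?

Step 1: By the law of cosines on triangle BUW: BW² = 2² + 2² − 2·2·2·cos(30°) = 1.07, so BW ≈ 1.04.
Step 2: By the inverse law of cosines on triangle UBW: cos(∠UBW) = (2² + 1.04² − 2²) / (2·2·1.04) = 1.07/4.14 = 0.2588, so ∠UBW = 75°.

Therefore, the measure of angle ∠UBW = 75°.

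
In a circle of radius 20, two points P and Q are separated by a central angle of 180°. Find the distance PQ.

Chord length = 2r sin(θ/2)
= 2 × 20 × sin(180°/2)
= 2 × 20 × sin(90°)
= 40

40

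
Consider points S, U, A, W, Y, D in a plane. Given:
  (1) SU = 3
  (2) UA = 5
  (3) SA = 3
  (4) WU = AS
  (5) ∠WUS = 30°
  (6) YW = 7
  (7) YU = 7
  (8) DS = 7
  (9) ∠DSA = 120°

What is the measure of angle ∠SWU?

From the given relations: WU = AS = 3.
Step 1: By the law of cosines on triangle WUS: WS² = 3² + 3² − 2·3·3·cos(30°) = 2.41, so WS ≈ 1.55.
Step 2: By the inverse law of cosines on triangle SWU: cos(∠SWU) = (1.55² + 3² − 3²) / (2·1.55·3) = 2.41/9.32 = 0.2588, so ∠SWU = 75°.

Therefore, the measure of angle ∠SWU = 75°.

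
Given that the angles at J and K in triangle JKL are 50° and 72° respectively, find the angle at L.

angle L = 180 - 50 - 72 = 58 degrees.

58 degrees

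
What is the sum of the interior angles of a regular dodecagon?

The sum of interior angles of an n-sided polygon is (n - 2) * 180.
For n = 12: (12 - 2) * 180 = 10 * 180 = 1800 degrees.

1800 degrees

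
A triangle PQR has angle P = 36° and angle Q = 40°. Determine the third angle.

By the triangle angle sum property, the three interior angles of any triangle add up to 180°.
We know angle P = 36° and angle Q = 40°, so their sum is 76°.
Therefore angle R = 180° - 76° = 104°.

104 degrees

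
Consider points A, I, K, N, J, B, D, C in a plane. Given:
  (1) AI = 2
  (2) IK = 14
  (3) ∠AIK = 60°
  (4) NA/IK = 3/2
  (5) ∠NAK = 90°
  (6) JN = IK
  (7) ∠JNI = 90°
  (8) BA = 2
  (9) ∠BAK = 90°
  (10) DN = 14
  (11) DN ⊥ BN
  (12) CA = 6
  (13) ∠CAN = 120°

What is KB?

Step 1: By the law of cosines on triangle KIA: KA² = 14² + 2² − 2·14·2·cos(60°) = 172, so KA = 2·√43.
Step 2: By the law of cosines on triangle KAB: KB² = (2·√43)² + 2² − 2·2·√43·2·cos(90°) = 176, so KB = 4·√11.

Therefore, the length of KB = 4·√11.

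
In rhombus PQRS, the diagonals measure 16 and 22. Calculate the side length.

Half-diagonals are 8 and 11. side = sqrt(8^2 + 11^2) = sqrt(185)

sqrt(185)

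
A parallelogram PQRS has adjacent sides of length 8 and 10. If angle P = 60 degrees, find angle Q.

In a parallelogram, consecutive angles are supplementary (sum to 180°).
angle Q = 180 - angle P
angle Q = 180 - 60
angle Q = 120 degrees

120 degrees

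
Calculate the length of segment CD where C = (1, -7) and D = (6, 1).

d = sqrt((6 - 1)^2 + (1 - -7)^2)
d = sqrt(5^2 + 8^2)
d = sqrt(25 + 64)
d = sqrt(89)

sqrt(89)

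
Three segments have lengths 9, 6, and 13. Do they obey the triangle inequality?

Check all three triangle inequalities:
9 + 6 = 15 > 13 ✓
9 + 13 = 22 > 6 ✓
6 + 13 = 19 > 9 ✓
All conditions hold, so these sides form a valid triangle.

Yes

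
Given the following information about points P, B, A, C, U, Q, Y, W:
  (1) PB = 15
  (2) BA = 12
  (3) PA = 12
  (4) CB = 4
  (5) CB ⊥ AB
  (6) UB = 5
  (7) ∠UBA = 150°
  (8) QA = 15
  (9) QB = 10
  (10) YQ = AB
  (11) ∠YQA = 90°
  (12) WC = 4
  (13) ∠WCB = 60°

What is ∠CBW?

Step 1: By the law of cosines on triangle BCW: BW² = 4² + 4² − 2·4·4·cos(60°) = 16, so BW = 4.
Step 2: By the inverse law of cosines on triangle CBW: cos(∠CBW) = (4² + 4² − 4²) / (2·4·4) = 16/32 = 0.5, so ∠CBW = 60°.

Therefore, the measure of angle ∠CBW = 60°.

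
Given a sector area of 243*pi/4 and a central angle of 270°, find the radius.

The sector covers 270°/360° = 3/4 of the full circle.
Full circle area = 243*pi/4 / 3/4 = 81*pi.
Since full area = πr², we get r² = 81*pi/π = 81, so r = 9.

9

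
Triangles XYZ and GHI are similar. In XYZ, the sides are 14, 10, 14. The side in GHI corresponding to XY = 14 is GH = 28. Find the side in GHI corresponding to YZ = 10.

k = 28/14 = 2. HI = 2 * 10 = 20.

20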